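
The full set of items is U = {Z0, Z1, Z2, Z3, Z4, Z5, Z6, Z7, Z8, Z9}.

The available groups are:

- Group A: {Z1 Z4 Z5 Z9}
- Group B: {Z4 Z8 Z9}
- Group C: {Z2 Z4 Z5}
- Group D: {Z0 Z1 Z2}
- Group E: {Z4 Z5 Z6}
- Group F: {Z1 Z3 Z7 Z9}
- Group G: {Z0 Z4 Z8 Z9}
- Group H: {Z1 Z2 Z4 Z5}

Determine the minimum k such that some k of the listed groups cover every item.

4

Take {C, E, F, G}. Their union is {Z0, Z1, Z2, Z3, Z4, Z5, Z6, Z7, Z8, Z9}, which is all 10 items.
No 3 of the 8 groups cover everything (all 56 combinations miss at least one item), so 4 is optimal.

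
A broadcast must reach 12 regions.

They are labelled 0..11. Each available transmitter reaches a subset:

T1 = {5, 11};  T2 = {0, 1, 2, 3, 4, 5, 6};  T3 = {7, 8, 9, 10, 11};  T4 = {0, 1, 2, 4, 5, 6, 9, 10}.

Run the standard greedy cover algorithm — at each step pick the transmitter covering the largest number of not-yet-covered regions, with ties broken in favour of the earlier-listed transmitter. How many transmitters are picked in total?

3

Greedy: pick T4 (covers 8 new) → pick T3 (covers 3 new) → pick T2 (covers 1 new). Total picks: 3.
(The true minimum cover uses only 2 transmitters, so greedy is not optimal here.)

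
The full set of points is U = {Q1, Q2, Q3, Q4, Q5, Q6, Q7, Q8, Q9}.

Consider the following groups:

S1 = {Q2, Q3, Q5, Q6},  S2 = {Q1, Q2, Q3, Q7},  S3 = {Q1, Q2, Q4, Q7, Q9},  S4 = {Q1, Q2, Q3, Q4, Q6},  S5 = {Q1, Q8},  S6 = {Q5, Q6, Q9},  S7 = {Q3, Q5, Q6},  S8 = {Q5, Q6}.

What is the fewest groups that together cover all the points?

Take {S1, S3, S5}. Their union is {Q1, Q2, Q3, Q4, Q5, Q6, Q7, Q8, Q9}, which is all 9 points.
Only S5 contains Q8, so S5 is forced; the remaining 7 points need at least 2 more groups (each remaining group adds at most 4) — so at least 3 groups are needed, and 3 is optimal.

3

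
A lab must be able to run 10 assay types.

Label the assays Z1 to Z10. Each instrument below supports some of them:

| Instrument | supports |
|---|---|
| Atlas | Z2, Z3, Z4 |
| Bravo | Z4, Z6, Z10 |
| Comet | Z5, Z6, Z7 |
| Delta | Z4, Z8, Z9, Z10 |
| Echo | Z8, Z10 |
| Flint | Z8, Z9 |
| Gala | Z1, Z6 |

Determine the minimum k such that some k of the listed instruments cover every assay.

4

Atlas and Comet and Delta and Gala together: Atlas ∪ Comet ∪ Delta ∪ Gala = {Z1, Z2, Z3, Z4, Z5, Z6, Z7, Z8, Z9, Z10} — every assay is covered.
Only Atlas contains Z2, so Atlas is forced; the remaining 7 assays need at least 3 more instruments (each remaining instrument adds at most 3) — so at least 4 instruments are needed, and 4 is optimal.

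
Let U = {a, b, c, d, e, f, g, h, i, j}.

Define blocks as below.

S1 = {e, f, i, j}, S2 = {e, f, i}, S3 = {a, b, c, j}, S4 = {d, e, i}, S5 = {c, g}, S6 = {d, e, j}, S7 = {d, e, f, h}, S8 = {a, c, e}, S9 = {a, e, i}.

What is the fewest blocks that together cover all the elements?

Take {S3, S5, S7, S9}. Their union is {a, b, c, d, e, f, g, h, i, j}, which is all 10 elements.
No 3 of the 9 blocks cover everything (all 84 combinations miss at least one element), so 4 is optimal.

4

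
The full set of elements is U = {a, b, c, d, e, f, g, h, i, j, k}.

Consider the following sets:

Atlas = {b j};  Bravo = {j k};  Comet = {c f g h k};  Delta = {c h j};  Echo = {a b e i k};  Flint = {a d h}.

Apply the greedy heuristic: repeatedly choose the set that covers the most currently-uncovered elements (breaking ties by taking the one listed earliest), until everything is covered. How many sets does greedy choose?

Greedy: pick Comet (covers 5 new) → pick Echo (covers 4 new) → pick Atlas (covers 1 new) → pick Flint (covers 1 new). Total picks: 4.

4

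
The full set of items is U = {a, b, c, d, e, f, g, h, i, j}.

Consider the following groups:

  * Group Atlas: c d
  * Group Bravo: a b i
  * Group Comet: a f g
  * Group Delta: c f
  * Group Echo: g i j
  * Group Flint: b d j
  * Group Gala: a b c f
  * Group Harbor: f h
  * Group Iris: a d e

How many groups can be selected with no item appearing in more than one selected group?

Delta, Echo, Iris are pairwise disjoint (Delta={c,f}; Echo={g,i,j}; Iris={a,d,e}).
Every remaining group overlaps one of these, and no 4 of the listed groups are pairwise disjoint, so 3 is the maximum.

3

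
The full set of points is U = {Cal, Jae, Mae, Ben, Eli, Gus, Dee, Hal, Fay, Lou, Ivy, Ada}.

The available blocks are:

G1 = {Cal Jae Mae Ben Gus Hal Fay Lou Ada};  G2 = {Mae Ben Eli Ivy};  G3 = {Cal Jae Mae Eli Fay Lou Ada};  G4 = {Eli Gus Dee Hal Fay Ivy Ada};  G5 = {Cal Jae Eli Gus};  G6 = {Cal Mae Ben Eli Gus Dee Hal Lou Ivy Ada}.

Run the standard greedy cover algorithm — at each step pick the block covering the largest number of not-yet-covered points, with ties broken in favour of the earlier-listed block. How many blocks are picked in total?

Greedy: pick G6 (covers 10 new) → pick G1 (covers 2 new). Total picks: 2.

2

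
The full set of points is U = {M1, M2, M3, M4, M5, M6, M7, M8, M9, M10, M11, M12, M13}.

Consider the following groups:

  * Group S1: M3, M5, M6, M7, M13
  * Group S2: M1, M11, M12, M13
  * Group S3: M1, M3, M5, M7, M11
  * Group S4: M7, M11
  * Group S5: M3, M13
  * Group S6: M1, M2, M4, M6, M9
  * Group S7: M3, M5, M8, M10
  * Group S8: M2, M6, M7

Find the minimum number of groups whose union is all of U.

S1, S2, S6, and S7 cover everything between them: the union {M1, M2, M3, M4, M5, M6, M7, M8, M9, M10, M11, M12, M13} is all of U.
Only S2 contains M12, so S2 is forced; the remaining 9 points need at least 3 more groups (each remaining group adds at most 4) — so at least 4 groups are needed, and 4 is optimal.

4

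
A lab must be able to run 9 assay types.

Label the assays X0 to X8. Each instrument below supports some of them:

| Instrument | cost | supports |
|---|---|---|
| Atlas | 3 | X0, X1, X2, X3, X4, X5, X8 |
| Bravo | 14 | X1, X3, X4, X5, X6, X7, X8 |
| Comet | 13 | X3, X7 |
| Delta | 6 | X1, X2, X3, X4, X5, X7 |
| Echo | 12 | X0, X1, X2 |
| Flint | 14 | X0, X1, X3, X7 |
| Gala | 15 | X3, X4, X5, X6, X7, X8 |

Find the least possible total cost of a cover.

17

Atlas, Bravo together cover every assay (Atlas ∪ Bravo = {X0, X1, X2, X3, X4, X5, X6, X7, X8}); total cost 3 + 14 = 17.
The greedy pick Atlas, Delta, Bravo costs 23; no covering selection beats 17.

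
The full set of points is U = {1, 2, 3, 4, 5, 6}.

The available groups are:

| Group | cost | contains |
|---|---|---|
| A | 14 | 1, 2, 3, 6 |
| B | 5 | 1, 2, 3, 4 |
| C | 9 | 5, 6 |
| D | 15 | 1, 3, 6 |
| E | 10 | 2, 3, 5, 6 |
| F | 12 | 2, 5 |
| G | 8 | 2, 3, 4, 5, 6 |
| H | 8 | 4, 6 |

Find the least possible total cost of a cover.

B, G together cover every point (B ∪ G = {1, 2, 3, 4, 5, 6}); total cost 5 + 8 = 13.
No covering selection has total cost below 13.

13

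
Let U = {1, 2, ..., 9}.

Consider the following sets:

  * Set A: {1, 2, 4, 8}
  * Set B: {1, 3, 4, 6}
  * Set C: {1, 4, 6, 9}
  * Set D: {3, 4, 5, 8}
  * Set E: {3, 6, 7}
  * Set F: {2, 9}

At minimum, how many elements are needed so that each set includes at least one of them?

3

H = {4, 7, 9} meets every set (each contains at least one member of H), and |H| = 3.
No choice of 2 elements meets every set, so 3 is the minimum.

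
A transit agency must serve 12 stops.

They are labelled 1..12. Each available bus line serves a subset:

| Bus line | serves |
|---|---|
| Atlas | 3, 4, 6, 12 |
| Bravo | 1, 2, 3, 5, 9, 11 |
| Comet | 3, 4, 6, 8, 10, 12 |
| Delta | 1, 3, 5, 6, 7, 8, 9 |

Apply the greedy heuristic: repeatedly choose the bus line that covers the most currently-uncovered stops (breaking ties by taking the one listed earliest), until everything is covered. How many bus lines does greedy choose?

Greedy: pick Delta (covers 7 new) → pick Comet (covers 3 new) → pick Bravo (covers 2 new). Total picks: 3.

3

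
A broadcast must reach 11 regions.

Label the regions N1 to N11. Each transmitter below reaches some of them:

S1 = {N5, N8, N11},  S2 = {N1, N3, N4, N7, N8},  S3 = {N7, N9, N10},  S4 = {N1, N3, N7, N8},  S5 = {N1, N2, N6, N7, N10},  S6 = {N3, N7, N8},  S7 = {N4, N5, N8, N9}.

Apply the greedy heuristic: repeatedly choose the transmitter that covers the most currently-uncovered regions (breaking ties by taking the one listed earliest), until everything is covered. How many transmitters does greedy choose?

Greedy: pick S2 (covers 5 new) → pick S5 (covers 3 new) → pick S1 (covers 2 new) → pick S3 (covers 1 new). Total picks: 4.

4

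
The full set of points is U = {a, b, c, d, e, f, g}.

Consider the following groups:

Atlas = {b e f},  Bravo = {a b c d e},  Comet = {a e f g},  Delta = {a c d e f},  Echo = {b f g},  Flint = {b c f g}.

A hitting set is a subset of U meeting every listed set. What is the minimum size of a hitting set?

2

The 2 points {a, b} hit every group.
No single point lies in every group, so at least 2 are needed and 2 is optimal.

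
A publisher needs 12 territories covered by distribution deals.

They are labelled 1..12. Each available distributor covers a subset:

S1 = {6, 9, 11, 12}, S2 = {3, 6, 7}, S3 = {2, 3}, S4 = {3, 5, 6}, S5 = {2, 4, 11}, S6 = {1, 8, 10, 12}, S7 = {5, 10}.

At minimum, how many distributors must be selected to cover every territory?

5

S1 and S2 and S4 and S5 and S6 together: S1 ∪ S2 ∪ S4 ∪ S5 ∪ S6 = {1, 2, 3, 4, 5, 6, 7, 8, 9, 10, 11, 12} — every territory is covered.
No 4 of the 7 distributors cover everything (all 35 combinations miss at least one territory), so 5 is optimal.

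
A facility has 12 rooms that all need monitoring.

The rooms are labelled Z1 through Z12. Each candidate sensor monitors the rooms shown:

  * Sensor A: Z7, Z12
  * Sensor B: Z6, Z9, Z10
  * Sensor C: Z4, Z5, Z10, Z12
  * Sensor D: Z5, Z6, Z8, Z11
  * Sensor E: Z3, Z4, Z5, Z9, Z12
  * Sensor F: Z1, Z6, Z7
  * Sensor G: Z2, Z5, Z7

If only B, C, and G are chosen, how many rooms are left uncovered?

4

Union of B, C, G = {Z2, Z4, Z5, Z6, Z7, Z9, Z10, Z12}.
Not covered: Z1, Z3, Z8, Z11 — 4 rooms.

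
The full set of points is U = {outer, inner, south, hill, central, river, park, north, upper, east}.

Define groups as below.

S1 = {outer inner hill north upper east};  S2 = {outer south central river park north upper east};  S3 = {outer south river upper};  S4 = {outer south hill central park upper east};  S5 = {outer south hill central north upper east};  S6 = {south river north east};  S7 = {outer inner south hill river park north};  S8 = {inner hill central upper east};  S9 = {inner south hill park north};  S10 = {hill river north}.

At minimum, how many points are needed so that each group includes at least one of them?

2

Take H = {south, hill}. Each listed group contains at least one of these, so H is a hitting set of size 2.
No single point lies in every group, so at least 2 are needed and 2 is optimal.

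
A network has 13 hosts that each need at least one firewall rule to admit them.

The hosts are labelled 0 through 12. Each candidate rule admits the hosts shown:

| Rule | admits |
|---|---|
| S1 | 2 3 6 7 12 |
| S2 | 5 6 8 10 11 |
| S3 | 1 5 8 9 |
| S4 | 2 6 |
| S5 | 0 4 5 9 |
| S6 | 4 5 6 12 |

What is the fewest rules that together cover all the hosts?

S1 and S2 and S3 and S5 together: S1 ∪ S2 ∪ S3 ∪ S5 = {0, 1, 2, 3, 4, 5, 6, 7, 8, 9, 10, 11, 12} — every host is covered.
No 3 of the 6 rules cover everything (all 20 combinations miss at least one host), so 4 is optimal.

4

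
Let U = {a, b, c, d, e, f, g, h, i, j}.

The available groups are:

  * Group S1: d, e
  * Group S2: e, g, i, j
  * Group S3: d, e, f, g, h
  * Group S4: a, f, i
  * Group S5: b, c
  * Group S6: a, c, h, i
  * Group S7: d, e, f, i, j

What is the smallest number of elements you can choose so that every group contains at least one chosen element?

3

T = {a, c, e} meets every group (each contains at least one member of T), and |T| = 3.
The groups S1, S4, S5 are pairwise disjoint, so any hitting set needs a separate element for each — at least 3. Hence 3 is optimal.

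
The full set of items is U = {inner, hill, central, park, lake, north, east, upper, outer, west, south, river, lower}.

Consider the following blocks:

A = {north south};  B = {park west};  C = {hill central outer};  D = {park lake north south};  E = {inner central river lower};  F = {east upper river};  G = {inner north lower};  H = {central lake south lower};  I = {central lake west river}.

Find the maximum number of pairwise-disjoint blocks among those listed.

4

A, B, C, F are pairwise disjoint (A={north,south}; B={park,west}; C={hill,central,outer}; F={east,upper,river}).
Every remaining block overlaps one of these, and no 5 of the listed blocks are pairwise disjoint, so 4 is the maximum.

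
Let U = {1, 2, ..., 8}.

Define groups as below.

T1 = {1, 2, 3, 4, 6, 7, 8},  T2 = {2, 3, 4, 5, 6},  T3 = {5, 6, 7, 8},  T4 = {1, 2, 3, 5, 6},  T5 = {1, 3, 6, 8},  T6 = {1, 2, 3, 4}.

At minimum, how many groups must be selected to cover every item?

2

T1 and T2 together: T1 ∪ T2 = {1, 2, 3, 4, 5, 6, 7, 8} — every item is covered.
No single group has all 8 items (the largest, T1, has 7), so 2 is optimal.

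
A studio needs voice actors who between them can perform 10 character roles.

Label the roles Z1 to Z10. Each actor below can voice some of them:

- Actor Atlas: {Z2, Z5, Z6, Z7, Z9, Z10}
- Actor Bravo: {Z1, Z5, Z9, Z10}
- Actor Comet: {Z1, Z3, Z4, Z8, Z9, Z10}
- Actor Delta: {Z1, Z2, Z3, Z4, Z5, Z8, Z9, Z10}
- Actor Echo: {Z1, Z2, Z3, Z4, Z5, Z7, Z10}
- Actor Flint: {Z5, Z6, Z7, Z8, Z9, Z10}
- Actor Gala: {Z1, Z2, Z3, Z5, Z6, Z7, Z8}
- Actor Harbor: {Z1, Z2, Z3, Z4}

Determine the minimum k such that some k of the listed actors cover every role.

Take {Atlas, Delta}. Their union is {Z1, Z2, Z3, Z4, Z5, Z6, Z7, Z8, Z9, Z10}, which is all 10 roles.
No single actor has all 10 roles (the largest, Delta, has 8), so 2 is optimal.

2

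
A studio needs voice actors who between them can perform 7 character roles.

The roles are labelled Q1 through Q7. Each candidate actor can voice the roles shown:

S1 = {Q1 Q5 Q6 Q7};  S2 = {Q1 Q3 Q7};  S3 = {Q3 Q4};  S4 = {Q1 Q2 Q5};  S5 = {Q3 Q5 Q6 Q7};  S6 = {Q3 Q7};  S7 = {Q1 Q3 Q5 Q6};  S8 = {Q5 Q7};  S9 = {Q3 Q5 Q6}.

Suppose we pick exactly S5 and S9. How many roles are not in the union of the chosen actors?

3

Union of S5, S9 = {Q3, Q5, Q6, Q7}.
Not covered: Q1, Q2, Q4 — 3 roles.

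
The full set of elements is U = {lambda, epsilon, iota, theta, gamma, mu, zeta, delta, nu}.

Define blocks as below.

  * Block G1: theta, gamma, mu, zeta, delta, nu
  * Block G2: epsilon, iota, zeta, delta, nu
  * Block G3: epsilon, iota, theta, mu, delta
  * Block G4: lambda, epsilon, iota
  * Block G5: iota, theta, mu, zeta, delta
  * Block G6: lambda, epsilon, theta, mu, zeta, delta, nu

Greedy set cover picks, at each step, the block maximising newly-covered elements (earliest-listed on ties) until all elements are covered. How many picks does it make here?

3

Greedy: pick G6 (covers 7 new) → pick G1 (covers 1 new) → pick G2 (covers 1 new). Total picks: 3.
(The true minimum cover uses only 2 blocks, so greedy is not optimal here.)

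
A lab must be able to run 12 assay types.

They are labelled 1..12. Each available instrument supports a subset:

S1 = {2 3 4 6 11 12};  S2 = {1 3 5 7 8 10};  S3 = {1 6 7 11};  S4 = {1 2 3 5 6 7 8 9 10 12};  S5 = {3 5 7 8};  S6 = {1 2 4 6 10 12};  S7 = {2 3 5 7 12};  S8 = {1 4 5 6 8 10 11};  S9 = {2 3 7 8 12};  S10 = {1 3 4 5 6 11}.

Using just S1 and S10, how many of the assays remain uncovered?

4

Union of S1, S10 = {1, 2, 3, 4, 5, 6, 11, 12}.
Not covered: 7, 8, 9, 10 — 4 assays.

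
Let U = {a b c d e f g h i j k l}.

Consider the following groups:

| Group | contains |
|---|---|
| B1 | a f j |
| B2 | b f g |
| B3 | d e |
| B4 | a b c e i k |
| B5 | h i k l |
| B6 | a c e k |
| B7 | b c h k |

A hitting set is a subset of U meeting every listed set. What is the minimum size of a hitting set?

The 3 points {e, f, k} hit every group.
The groups B1, B3, B5 are pairwise disjoint, so any hitting set needs a separate point for each — at least 3. Hence 3 is optimal.

3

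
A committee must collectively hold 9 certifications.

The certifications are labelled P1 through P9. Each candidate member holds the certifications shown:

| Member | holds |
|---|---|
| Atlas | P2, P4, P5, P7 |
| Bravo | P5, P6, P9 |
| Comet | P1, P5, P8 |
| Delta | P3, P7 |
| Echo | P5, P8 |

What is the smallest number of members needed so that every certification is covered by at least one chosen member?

Atlas and Bravo and Comet and Delta together: Atlas ∪ Bravo ∪ Comet ∪ Delta = {P1, P2, P3, P4, P5, P6, P7, P8, P9} — every certification is covered.
Only Atlas contains P2, so Atlas is forced; the remaining 5 certifications need at least 3 more members (each remaining member adds at most 2) — so at least 4 members are needed, and 4 is optimal.

4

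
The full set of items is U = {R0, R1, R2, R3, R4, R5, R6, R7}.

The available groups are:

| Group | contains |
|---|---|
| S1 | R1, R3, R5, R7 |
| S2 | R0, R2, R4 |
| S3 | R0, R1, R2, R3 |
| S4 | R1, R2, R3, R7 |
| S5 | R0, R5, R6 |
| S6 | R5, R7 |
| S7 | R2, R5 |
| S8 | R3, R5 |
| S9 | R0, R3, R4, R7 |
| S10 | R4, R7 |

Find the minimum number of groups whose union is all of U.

3

S4 and S5 and S10 together: S4 ∪ S5 ∪ S10 = {R0, R1, R2, R3, R4, R5, R6, R7} — every item is covered.
Only S5 contains R6, so S5 is forced; the remaining 5 items need at least 2 more groups (each remaining group adds at most 4) — so at least 3 groups are needed, and 3 is optimal.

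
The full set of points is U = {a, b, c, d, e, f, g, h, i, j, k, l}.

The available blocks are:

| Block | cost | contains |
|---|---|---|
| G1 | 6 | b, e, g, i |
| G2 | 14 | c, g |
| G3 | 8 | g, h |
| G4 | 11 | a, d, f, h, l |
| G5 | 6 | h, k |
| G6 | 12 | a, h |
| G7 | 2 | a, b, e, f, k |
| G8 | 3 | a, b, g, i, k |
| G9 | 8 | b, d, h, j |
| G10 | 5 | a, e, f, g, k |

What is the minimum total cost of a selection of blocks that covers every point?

38

G2, G4, G7, G8, G9 together cover every point (G2 ∪ G4 ∪ G7 ∪ G8 ∪ G9 = {a, b, c, d, e, f, g, h, i, j, k, l}); total cost 14 + 11 + 2 + 3 + 8 = 38.
No covering selection has total cost below 38.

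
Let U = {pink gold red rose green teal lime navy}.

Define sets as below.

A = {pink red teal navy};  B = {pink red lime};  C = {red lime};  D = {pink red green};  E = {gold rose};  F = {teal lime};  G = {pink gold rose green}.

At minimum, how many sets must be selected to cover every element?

A and B and G together: A ∪ B ∪ G = {pink, gold, red, rose, green, teal, lime, navy} — every element is covered.
Only A contains navy, so A is forced; the remaining 4 elements need at least 2 more sets (each remaining set adds at most 3) — so at least 3 sets are needed, and 3 is optimal.

3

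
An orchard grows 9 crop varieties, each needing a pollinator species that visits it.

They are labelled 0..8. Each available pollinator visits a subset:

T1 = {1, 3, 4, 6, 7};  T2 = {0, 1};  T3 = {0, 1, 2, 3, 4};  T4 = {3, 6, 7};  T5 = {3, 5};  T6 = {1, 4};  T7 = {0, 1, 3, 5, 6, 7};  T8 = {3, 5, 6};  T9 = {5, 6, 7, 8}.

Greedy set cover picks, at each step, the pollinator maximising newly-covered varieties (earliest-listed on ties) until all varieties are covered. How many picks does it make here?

Greedy: pick T7 (covers 6 new) → pick T3 (covers 2 new) → pick T9 (covers 1 new). Total picks: 3.
(The true minimum cover uses only 2 pollinators, so greedy is not optimal here.)

3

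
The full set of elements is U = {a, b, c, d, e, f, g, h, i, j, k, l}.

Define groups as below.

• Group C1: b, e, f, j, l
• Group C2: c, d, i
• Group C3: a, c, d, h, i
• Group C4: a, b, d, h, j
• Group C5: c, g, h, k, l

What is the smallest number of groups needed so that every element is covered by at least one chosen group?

C1, C3, and C5 cover everything between them: the union {a, b, c, d, e, f, g, h, i, j, k, l} is all of U.
Each group has at most 5 elements, and 2·5 = 10 < 12 — so at least 3 groups are needed, and 3 is optimal.

3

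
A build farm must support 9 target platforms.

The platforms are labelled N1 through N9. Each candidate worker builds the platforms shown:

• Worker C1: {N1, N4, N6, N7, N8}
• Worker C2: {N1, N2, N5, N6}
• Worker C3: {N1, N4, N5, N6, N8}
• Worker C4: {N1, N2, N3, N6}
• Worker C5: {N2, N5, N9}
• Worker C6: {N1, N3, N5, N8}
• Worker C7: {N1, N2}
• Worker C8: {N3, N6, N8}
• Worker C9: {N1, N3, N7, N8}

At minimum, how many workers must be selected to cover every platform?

3

C1 and C5 and C9 together: C1 ∪ C5 ∪ C9 = {N1, N2, N3, N4, N5, N6, N7, N8, N9} — every platform is covered.
Only C5 contains N9, so C5 is forced; the remaining 6 platforms need at least 2 more workers (each remaining worker adds at most 5) — so at least 3 workers are needed, and 3 is optimal.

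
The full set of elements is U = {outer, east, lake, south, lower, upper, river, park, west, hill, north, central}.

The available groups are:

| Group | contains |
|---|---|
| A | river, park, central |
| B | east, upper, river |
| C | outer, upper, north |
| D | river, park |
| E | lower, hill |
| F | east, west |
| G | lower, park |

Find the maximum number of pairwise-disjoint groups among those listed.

4

C, D, E, F are pairwise disjoint (C={outer,upper,north}; D={river,park}; E={lower,hill}; F={east,west}).
Every remaining group overlaps one of these, and no 5 of the listed groups are pairwise disjoint, so 4 is the maximum.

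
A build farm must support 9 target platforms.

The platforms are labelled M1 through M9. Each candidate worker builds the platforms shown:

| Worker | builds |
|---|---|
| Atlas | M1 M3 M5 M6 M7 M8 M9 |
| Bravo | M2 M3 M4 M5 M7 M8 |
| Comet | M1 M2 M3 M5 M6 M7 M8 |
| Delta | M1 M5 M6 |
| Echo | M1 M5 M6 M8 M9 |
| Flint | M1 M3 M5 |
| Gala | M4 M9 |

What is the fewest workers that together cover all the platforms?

2

Take {Atlas, Bravo}. Their union is {M1, M2, M3, M4, M5, M6, M7, M8, M9}, which is all 9 platforms.
No single worker has all 9 platforms (the largest, Atlas, has 7), so 2 is optimal.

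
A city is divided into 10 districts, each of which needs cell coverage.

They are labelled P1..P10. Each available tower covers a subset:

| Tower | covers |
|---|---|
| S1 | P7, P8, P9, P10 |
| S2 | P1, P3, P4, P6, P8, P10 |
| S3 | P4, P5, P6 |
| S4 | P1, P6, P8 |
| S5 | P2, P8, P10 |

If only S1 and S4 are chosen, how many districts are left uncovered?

4

Union of S1, S4 = {P1, P6, P7, P8, P9, P10}.
Not covered: P2, P3, P4, P5 — 4 districts.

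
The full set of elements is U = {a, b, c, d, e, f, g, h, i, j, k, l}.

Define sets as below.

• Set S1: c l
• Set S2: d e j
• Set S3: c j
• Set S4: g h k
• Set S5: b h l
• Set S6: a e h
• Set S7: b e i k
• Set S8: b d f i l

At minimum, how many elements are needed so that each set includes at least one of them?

The 4 elements {b, c, e, h} hit every set.
No choice of 3 elements meets every set, so 4 is the minimum.

4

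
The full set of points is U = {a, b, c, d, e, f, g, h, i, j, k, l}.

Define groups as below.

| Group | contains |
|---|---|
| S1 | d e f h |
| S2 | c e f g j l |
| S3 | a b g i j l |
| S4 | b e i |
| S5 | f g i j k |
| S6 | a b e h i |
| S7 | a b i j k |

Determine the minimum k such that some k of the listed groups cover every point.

3

Take {S1, S2, S7}. Their union is {a, b, c, d, e, f, g, h, i, j, k, l}, which is all 12 points.
Only S2 contains c, so S2 is forced; the remaining 6 points need at least 2 more groups (each remaining group adds at most 4) — so at least 3 groups are needed, and 3 is optimal.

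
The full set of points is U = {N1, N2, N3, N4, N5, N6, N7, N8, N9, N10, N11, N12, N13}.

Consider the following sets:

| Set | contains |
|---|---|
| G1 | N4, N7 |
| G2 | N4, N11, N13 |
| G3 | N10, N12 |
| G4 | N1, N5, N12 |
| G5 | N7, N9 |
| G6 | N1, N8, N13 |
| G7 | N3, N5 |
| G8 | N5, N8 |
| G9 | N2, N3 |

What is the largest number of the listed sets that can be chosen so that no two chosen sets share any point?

G2, G3, G5, G8, G9 are pairwise disjoint (G2={N4,N11,N13}; G3={N10,N12}; G5={N7,N9}; G8={N5,N8}; G9={N2,N3}).
Every remaining set overlaps one of these, and no 6 of the listed sets are pairwise disjoint, so 5 is the maximum.

5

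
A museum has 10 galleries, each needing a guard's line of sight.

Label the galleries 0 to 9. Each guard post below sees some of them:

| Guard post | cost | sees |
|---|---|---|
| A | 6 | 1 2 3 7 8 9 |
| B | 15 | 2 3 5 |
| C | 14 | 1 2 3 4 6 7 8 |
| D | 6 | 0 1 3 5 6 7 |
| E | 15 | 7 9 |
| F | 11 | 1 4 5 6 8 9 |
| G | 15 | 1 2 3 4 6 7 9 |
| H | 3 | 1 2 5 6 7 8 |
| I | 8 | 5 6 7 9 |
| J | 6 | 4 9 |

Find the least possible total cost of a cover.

D, H, J together cover every gallery (D ∪ H ∪ J = {0, 1, 2, 3, 4, 5, 6, 7, 8, 9}); total cost 6 + 3 + 6 = 15.
The greedy pick H, A, D, J costs 21; no covering selection beats 15.

15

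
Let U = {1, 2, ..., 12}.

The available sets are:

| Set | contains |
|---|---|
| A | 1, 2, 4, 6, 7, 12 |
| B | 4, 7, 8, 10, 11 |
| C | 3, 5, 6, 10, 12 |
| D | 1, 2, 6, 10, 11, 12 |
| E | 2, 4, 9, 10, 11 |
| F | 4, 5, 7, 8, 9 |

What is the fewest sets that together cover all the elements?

C, D, and F cover everything between them: the union {1, 2, 3, 4, 5, 6, 7, 8, 9, 10, 11, 12} is all of U.
Only C contains 3, so C is forced; the remaining 7 elements need at least 2 more sets (each remaining set adds at most 4) — so at least 3 sets are needed, and 3 is optimal.

3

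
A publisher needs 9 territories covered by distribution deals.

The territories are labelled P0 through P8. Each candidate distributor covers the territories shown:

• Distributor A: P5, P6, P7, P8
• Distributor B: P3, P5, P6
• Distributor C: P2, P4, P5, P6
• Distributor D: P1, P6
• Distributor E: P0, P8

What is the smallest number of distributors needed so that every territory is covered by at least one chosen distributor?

A and B and C and D and E together: A ∪ B ∪ C ∪ D ∪ E = {P0, P1, P2, P3, P4, P5, P6, P7, P8} — every territory is covered.
No 4 of the 5 distributors cover everything (all 5 combinations miss at least one territory), so 5 is optimal.

5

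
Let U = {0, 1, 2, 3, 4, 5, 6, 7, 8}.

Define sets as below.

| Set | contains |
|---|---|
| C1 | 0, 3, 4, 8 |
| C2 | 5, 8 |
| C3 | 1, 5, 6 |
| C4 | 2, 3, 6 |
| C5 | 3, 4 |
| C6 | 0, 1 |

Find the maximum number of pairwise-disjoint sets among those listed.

C2, C5, C6 are pairwise disjoint (C2={5,8}; C5={3,4}; C6={0,1}).
Every remaining set overlaps one of these, and no 4 of the listed sets are pairwise disjoint, so 3 is the maximum.

3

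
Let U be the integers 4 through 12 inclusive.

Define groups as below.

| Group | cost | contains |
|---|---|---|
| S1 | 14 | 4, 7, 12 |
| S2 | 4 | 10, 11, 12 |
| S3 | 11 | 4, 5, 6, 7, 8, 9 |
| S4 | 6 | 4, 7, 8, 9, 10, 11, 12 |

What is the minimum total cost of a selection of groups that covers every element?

S2, S3 together cover every element (S2 ∪ S3 = {4, 5, 6, 7, 8, 9, 10, 11, 12}); total cost 4 + 11 = 15.
The greedy pick S4, S3 costs 17; no covering selection beats 15.

15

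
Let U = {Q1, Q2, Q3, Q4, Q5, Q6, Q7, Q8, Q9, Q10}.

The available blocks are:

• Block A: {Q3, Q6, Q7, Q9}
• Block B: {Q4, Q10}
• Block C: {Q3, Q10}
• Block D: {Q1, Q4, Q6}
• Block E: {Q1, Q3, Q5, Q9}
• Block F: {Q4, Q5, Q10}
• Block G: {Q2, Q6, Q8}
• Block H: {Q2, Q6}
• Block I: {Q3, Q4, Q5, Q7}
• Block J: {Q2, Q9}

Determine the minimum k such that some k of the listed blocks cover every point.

4

Take {C, E, G, I}. Their union is {Q1, Q2, Q3, Q4, Q5, Q6, Q7, Q8, Q9, Q10}, which is all 10 points.
No 3 of the 10 blocks cover everything (all 120 combinations miss at least one point), so 4 is optimal.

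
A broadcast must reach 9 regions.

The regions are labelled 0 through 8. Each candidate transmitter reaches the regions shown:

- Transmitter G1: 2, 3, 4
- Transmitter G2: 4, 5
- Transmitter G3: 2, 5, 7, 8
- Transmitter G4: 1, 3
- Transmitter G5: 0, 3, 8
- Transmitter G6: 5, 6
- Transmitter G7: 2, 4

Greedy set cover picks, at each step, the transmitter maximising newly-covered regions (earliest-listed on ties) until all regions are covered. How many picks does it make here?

Greedy: pick G3 (covers 4 new) → pick G1 (covers 2 new) → pick G4 (covers 1 new) → pick G5 (covers 1 new) → pick G6 (covers 1 new). Total picks: 5.

5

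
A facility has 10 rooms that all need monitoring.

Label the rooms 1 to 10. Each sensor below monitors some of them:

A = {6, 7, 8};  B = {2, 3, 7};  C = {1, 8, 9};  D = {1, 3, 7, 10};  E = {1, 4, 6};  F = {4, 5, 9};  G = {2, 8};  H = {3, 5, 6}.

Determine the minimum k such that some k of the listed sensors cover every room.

4

Take {A, D, F, G}. Their union is {1, 2, 3, 4, 5, 6, 7, 8, 9, 10}, which is all 10 rooms.
No 3 of the 8 sensors cover everything (all 56 combinations miss at least one room), so 4 is optimal.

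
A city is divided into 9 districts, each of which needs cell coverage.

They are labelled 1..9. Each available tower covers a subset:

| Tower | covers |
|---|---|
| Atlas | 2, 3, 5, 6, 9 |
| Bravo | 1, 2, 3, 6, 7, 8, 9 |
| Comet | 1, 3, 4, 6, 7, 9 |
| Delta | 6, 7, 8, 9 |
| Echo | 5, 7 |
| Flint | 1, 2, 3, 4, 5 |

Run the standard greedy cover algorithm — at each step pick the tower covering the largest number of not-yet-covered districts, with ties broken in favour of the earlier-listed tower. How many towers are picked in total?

Greedy: pick Bravo (covers 7 new) → pick Flint (covers 2 new). Total picks: 2.

2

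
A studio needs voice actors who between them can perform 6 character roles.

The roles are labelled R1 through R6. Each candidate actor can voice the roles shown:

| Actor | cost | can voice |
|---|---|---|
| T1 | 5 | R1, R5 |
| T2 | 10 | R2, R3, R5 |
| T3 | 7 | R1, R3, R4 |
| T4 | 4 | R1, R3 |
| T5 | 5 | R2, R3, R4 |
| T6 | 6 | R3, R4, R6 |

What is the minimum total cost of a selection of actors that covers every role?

16

T1, T5, T6 together cover every role (T1 ∪ T5 ∪ T6 = {R1, R2, R3, R4, R5, R6}); total cost 5 + 5 + 6 = 16.
No covering selection has total cost below 16.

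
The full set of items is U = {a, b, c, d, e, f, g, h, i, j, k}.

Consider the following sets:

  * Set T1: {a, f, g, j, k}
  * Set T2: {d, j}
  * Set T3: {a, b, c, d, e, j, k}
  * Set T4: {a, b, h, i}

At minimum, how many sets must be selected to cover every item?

3

Take {T1, T3, T4}. Their union is {a, b, c, d, e, f, g, h, i, j, k}, which is all 11 items.
Only T3 contains c, so T3 is forced; the remaining 4 items need at least 2 more sets (each remaining set adds at most 2) — so at least 3 sets are needed, and 3 is optimal.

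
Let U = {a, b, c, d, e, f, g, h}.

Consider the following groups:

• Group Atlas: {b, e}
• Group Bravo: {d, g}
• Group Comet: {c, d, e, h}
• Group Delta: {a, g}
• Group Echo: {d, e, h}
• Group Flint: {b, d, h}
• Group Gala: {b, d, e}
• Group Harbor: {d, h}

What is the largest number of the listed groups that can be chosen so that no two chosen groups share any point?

3

Atlas, Delta, Harbor are pairwise disjoint (Atlas={b,e}; Delta={a,g}; Harbor={d,h}).
Every remaining group overlaps one of these, and no 4 of the listed groups are pairwise disjoint, so 3 is the maximum.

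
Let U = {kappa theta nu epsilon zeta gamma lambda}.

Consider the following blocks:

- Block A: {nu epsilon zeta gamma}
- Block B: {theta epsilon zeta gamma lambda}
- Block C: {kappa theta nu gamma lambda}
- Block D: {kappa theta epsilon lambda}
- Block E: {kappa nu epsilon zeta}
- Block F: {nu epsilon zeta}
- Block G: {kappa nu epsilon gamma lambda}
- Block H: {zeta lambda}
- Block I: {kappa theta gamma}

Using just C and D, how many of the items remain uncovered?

1

Union of C, D = {kappa, theta, nu, epsilon, gamma, lambda}.
Not covered: zeta — 1 item.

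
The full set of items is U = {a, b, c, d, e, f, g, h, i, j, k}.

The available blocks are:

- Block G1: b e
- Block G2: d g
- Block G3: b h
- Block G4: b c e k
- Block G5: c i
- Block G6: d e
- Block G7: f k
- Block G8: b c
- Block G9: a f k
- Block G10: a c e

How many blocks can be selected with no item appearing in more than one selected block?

4

G3, G5, G6, G7 are pairwise disjoint (G3={b,h}; G5={c,i}; G6={d,e}; G7={f,k}).
Every remaining block overlaps one of these, and no 5 of the listed blocks are pairwise disjoint, so 4 is the maximum.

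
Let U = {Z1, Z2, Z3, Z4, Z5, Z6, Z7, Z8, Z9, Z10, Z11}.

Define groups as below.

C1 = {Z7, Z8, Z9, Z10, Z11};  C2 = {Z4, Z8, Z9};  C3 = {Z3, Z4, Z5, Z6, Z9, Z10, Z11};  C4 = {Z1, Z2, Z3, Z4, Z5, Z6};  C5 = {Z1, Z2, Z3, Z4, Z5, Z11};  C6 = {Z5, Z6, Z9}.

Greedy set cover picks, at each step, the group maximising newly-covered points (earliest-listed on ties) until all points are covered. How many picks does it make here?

Greedy: pick C3 (covers 7 new) → pick C1 (covers 2 new) → pick C4 (covers 2 new). Total picks: 3.
(The true minimum cover uses only 2 groups, so greedy is not optimal here.)

3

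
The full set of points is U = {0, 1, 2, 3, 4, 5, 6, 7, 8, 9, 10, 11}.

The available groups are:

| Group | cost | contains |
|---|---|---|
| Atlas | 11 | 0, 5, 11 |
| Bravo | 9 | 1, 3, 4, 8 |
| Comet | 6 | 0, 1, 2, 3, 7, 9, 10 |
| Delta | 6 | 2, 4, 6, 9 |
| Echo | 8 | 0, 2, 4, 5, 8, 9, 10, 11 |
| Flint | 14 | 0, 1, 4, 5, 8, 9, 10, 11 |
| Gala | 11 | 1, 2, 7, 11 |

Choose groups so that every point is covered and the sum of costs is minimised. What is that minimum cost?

20

Comet, Delta, Echo together cover every point (Comet ∪ Delta ∪ Echo = {0, 1, 2, 3, 4, 5, 6, 7, 8, 9, 10, 11}); total cost 6 + 6 + 8 = 20.
No covering selection has total cost below 20.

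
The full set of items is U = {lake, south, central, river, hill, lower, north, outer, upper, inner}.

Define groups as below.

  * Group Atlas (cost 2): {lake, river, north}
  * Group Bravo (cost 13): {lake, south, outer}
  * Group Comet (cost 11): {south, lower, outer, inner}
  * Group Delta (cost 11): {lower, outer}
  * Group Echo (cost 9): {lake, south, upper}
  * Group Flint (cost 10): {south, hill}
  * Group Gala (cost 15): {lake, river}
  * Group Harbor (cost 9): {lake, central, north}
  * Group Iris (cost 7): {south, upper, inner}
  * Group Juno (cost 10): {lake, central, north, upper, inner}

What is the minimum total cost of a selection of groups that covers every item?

33

Atlas, Comet, Flint, Juno together cover every item (Atlas ∪ Comet ∪ Flint ∪ Juno = {lake, south, central, river, hill, lower, north, outer, upper, inner}); total cost 2 + 11 + 10 + 10 = 33.
The greedy pick Atlas, Iris, Comet, Harbor, Flint costs 39; no covering selection beats 33.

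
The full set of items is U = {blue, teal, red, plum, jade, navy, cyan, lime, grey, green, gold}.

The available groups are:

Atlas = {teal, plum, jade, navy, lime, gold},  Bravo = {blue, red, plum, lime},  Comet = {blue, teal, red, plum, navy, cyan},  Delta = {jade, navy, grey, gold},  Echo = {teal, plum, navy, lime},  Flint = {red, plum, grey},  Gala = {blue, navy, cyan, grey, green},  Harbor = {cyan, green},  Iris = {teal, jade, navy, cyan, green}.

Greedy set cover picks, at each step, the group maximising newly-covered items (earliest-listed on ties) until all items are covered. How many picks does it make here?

Greedy: pick Atlas (covers 6 new) → pick Gala (covers 4 new) → pick Bravo (covers 1 new). Total picks: 3.

3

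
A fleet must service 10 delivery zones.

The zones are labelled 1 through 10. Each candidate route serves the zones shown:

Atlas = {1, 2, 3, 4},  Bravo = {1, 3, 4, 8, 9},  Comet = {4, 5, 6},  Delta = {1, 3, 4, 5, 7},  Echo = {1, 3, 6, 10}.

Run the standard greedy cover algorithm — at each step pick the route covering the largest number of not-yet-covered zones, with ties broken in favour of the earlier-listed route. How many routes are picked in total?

5

Greedy: pick Bravo (covers 5 new) → pick Comet (covers 2 new) → pick Atlas (covers 1 new) → pick Delta (covers 1 new) → pick Echo (covers 1 new). Total picks: 5.
(The true minimum cover uses only 4 routes, so greedy is not optimal here.)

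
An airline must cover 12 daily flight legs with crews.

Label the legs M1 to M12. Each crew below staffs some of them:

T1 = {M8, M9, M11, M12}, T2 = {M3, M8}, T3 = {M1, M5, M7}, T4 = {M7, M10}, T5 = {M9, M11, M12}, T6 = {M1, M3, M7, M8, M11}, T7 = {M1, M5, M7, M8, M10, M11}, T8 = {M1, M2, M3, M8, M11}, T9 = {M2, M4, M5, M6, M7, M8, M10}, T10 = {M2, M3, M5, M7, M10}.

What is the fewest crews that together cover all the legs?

3

Take {T1, T8, T9}. Their union is {M1, M2, M3, M4, M5, M6, M7, M8, M9, M10, M11, M12}, which is all 12 legs.
Only T9 contains M4, so T9 is forced; the remaining 5 legs need at least 2 more crews (each remaining crew adds at most 3) — so at least 3 crews are needed, and 3 is optimal.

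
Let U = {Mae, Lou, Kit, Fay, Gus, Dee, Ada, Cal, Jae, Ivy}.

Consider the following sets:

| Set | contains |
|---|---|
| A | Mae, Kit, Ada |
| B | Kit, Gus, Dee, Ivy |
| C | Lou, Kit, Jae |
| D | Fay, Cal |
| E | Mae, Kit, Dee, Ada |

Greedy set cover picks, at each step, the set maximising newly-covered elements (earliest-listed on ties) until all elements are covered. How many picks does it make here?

Greedy: pick B (covers 4 new) → pick A (covers 2 new) → pick C (covers 2 new) → pick D (covers 2 new). Total picks: 4.

4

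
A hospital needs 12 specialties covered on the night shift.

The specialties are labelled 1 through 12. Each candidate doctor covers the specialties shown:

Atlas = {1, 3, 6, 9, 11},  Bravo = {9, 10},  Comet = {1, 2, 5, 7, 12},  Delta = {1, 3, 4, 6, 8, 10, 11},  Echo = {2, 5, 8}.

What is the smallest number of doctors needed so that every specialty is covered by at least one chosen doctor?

Take {Bravo, Comet, Delta}. Their union is {1, 2, 3, 4, 5, 6, 7, 8, 9, 10, 11, 12}, which is all 12 specialties.
Only Delta contains 4, so Delta is forced; the remaining 5 specialties need at least 2 more doctors (each remaining doctor adds at most 4) — so at least 3 doctors are needed, and 3 is optimal.

3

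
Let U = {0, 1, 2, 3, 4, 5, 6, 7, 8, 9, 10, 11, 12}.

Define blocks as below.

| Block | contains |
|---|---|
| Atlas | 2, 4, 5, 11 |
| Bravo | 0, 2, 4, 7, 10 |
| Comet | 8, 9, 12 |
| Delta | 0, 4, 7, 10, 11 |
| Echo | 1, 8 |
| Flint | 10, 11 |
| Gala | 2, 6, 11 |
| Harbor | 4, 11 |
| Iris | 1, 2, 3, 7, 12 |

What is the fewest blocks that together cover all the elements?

Take {Atlas, Bravo, Comet, Gala, Iris}. Their union is {0, 1, 2, 3, 4, 5, 6, 7, 8, 9, 10, 11, 12}, which is all 13 elements.
No 4 of the 9 blocks cover everything (all 126 combinations miss at least one element), so 5 is optimal.

5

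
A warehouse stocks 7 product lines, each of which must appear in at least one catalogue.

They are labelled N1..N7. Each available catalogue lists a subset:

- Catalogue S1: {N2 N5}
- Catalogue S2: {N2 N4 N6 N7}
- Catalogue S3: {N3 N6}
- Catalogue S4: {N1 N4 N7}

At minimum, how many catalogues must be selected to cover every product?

3

Take {S1, S3, S4}. Their union is {N1, N2, N3, N4, N5, N6, N7}, which is all 7 products.
Only S4 contains N1, so S4 is forced; the remaining 4 products need at least 2 more catalogues (each remaining catalogue adds at most 2) — so at least 3 catalogues are needed, and 3 is optimal.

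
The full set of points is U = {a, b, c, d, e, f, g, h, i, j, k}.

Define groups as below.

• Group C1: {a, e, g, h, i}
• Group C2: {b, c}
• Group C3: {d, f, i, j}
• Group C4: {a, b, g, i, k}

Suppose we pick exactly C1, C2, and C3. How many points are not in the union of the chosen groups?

Union of C1, C2, C3 = {a, b, c, d, e, f, g, h, i, j}.
Not covered: k — 1 point.

1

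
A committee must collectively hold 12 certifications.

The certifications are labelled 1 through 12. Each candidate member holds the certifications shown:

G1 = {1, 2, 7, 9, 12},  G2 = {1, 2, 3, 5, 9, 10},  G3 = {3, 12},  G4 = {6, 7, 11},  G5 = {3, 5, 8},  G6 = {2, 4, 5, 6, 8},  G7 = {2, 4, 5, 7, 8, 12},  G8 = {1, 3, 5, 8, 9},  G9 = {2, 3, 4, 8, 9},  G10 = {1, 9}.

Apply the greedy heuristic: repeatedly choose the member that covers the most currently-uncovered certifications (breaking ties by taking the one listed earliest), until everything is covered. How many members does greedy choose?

3

Greedy: pick G2 (covers 6 new) → pick G7 (covers 4 new) → pick G4 (covers 2 new). Total picks: 3.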